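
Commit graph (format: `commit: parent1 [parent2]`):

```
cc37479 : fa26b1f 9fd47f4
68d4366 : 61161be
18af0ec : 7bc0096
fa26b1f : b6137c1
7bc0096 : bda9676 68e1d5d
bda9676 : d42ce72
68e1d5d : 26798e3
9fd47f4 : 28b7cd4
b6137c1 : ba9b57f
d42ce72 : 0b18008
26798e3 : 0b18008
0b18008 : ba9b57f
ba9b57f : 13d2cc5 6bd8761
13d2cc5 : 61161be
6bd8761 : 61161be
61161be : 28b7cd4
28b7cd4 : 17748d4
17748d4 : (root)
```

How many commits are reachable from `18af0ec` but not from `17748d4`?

12

Reachable from 18af0ec: {0b18008, 13d2cc5, 17748d4, 18af0ec, 26798e3, 28b7cd4, 61161be, 68e1d5d, 6bd8761, 7bc0096, ba9b57f, bda9676, d42ce72}.
Reachable from 17748d4: {17748d4}.
In 18af0ec's history but not 17748d4's: {0b18008, 13d2cc5, 18af0ec, 26798e3, 28b7cd4, 61161be, 68e1d5d, 6bd8761, 7bc0096, ba9b57f, bda9676, d42ce72} — 12 commits.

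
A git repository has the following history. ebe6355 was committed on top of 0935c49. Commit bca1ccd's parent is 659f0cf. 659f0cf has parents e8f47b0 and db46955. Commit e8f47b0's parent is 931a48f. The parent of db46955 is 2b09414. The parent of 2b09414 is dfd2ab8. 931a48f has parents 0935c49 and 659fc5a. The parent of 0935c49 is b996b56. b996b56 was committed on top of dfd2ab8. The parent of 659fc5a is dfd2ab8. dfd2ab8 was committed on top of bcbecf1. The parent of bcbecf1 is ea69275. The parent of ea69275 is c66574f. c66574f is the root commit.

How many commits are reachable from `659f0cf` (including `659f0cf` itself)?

12

Walking parent pointers from 659f0cf: reachable set = {0935c49, 2b09414, 659f0cf, 659fc5a, 931a48f, b996b56, bcbecf1, c66574f, db46955, dfd2ab8, e8f47b0, ea69275}.
That is 12 commits.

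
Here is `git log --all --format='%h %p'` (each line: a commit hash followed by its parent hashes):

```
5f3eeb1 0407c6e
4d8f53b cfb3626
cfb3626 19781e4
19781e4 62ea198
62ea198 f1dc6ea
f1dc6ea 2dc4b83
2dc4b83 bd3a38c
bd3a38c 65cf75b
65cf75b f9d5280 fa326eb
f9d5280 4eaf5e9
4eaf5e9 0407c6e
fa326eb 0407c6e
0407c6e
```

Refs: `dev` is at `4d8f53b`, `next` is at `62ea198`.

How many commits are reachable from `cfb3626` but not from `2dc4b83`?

4

Reachable from cfb3626: {0407c6e, 19781e4, 2dc4b83, 4eaf5e9, 62ea198, 65cf75b, bd3a38c, cfb3626, f1dc6ea, f9d5280, fa326eb}.
Reachable from 2dc4b83: {0407c6e, 2dc4b83, 4eaf5e9, 65cf75b, bd3a38c, f9d5280, fa326eb}.
In cfb3626's history but not 2dc4b83's: {19781e4, 62ea198, cfb3626, f1dc6ea} — 4 commits.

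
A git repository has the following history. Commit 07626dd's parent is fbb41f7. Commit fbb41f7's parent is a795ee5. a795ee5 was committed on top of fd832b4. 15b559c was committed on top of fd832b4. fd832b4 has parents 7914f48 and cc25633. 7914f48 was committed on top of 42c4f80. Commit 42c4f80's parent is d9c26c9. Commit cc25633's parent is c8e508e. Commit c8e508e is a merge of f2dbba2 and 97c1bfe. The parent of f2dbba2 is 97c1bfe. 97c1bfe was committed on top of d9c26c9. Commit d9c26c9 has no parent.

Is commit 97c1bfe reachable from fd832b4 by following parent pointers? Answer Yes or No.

Yes

Ancestors of fd832b4 (commits reachable by following parents): {42c4f80, 7914f48, 97c1bfe, c8e508e, cc25633, d9c26c9, f2dbba2, fd832b4}.
97c1bfe is in that set, so it is an ancestor of fd832b4.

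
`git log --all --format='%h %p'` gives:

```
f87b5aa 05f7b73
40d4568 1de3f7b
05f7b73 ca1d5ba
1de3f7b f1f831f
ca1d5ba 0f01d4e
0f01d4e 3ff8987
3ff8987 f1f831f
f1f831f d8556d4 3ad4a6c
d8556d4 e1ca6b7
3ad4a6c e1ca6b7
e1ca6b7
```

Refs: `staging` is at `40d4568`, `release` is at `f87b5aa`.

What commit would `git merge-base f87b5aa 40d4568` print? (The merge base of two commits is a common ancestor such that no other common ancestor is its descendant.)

Ancestors of f87b5aa: {05f7b73, 0f01d4e, 3ad4a6c, 3ff8987, ca1d5ba, d8556d4, e1ca6b7, f1f831f, f87b5aa}.
Ancestors of 40d4568: {1de3f7b, 3ad4a6c, 40d4568, d8556d4, e1ca6b7, f1f831f}.
Common ancestors: {3ad4a6c, d8556d4, e1ca6b7, f1f831f}.
Among these, f1f831f is not an ancestor of any other common ancestor — it is the merge base.

f1f831f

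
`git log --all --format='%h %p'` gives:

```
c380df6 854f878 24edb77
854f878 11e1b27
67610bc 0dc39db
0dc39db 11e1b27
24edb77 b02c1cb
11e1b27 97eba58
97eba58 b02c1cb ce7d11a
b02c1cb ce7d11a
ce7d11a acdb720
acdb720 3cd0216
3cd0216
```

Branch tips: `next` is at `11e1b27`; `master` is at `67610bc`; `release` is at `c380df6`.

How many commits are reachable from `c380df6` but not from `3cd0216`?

Reachable from c380df6: {11e1b27, 24edb77, 3cd0216, 854f878, 97eba58, acdb720, b02c1cb, c380df6, ce7d11a}.
Reachable from 3cd0216: {3cd0216}.
In c380df6's history but not 3cd0216's: {11e1b27, 24edb77, 854f878, 97eba58, acdb720, b02c1cb, c380df6, ce7d11a} — 8 commits.

8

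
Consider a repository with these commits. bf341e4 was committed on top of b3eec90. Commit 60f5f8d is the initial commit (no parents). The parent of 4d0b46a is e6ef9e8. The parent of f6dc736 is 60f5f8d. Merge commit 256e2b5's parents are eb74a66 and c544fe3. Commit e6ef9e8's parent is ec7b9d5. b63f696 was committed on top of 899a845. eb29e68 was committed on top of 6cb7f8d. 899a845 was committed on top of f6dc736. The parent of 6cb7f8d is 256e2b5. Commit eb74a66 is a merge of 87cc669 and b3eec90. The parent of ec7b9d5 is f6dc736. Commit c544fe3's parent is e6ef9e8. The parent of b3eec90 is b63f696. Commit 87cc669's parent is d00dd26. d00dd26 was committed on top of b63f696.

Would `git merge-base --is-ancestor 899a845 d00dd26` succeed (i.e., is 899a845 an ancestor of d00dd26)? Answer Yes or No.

Ancestors of d00dd26 (commits reachable by following parents): {60f5f8d, 899a845, b63f696, d00dd26, f6dc736}.
899a845 is in that set, so it is an ancestor of d00dd26.

Yes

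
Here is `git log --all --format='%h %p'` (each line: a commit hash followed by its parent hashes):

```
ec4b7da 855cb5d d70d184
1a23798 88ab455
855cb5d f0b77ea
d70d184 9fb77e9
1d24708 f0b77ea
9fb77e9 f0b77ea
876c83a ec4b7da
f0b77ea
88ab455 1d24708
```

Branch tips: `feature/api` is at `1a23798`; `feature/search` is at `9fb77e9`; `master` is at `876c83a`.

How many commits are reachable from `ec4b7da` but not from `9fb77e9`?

Reachable from ec4b7da: {855cb5d, 9fb77e9, d70d184, ec4b7da, f0b77ea}.
Reachable from 9fb77e9: {9fb77e9, f0b77ea}.
In ec4b7da's history but not 9fb77e9's: {855cb5d, d70d184, ec4b7da} — 3 commits.

3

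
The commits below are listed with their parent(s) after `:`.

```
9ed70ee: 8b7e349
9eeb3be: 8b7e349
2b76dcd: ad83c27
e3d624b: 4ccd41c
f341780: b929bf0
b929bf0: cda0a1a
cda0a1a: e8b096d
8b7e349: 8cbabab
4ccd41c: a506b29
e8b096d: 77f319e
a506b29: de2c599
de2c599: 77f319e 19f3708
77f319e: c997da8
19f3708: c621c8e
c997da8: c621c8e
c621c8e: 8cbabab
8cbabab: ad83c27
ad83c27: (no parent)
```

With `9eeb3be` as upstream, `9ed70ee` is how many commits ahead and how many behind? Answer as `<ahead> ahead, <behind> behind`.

1 ahead, 1 behind

Reachable from 9ed70ee: {8b7e349, 8cbabab, 9ed70ee, ad83c27}.
Reachable from 9eeb3be: {8b7e349, 8cbabab, 9eeb3be, ad83c27}.
Only in 9ed70ee's history (ahead): {9ed70ee} — 1.
Only in 9eeb3be's history (behind): {9eeb3be} — 1.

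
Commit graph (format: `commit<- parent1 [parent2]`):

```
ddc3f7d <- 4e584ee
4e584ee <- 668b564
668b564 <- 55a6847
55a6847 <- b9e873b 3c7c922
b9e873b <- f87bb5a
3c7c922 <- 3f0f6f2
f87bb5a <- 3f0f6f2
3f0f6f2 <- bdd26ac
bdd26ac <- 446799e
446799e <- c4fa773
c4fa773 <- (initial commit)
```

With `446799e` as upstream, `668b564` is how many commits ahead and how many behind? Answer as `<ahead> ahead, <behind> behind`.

7 ahead, 0 behind

Reachable from 668b564: {3c7c922, 3f0f6f2, 446799e, 55a6847, 668b564, b9e873b, bdd26ac, c4fa773, f87bb5a}.
Reachable from 446799e: {446799e, c4fa773}.
Only in 668b564's history (ahead): {3c7c922, 3f0f6f2, 55a6847, 668b564, b9e873b, bdd26ac, f87bb5a} — 7.
Only in 446799e's history (behind): {} — 0.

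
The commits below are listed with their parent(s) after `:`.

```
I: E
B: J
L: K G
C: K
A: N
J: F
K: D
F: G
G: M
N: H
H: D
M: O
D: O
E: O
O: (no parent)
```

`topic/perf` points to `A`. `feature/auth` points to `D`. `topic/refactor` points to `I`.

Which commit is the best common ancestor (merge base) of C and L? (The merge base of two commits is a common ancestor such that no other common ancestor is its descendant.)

K

Ancestors of C: {C, D, K, O}.
Ancestors of L: {D, G, K, L, M, O}.
Common ancestors: {D, K, O}.
Among these, K is not an ancestor of any other common ancestor — it is the merge base.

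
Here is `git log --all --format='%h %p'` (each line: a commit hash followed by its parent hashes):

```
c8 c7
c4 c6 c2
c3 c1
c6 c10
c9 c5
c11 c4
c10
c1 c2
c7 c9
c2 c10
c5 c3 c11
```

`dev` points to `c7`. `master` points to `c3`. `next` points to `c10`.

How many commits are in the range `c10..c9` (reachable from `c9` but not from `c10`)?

Reachable from c9: {c1, c10, c11, c2, c3, c4, c5, c6, c9}.
Reachable from c10: {c10}.
In c9's history but not c10's: {c1, c11, c2, c3, c4, c5, c6, c9} — 8 commits.

8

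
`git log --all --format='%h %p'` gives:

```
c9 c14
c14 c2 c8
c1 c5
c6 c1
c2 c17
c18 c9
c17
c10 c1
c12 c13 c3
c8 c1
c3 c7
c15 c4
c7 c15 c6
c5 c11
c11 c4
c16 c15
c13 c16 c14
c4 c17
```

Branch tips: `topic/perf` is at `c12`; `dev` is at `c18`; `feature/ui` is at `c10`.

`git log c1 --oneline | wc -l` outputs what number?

Walking parent pointers from c1: reachable set = {c1, c11, c17, c4, c5}.
That is 5 commits.

5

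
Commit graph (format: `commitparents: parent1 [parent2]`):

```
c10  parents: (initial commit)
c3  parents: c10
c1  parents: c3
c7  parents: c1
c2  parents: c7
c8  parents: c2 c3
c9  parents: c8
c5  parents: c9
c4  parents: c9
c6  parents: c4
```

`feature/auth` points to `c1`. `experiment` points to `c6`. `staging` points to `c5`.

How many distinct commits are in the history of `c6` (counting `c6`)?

9

Walking parent pointers from c6: reachable set = {c1, c10, c2, c3, c4, c6, c7, c8, c9}.
That is 9 commits.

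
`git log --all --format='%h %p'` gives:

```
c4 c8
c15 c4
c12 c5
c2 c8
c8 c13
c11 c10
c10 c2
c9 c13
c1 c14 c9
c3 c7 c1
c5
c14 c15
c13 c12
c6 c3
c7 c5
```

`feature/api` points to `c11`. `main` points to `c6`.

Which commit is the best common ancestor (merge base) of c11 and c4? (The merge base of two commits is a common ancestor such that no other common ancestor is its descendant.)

c8

Ancestors of c11: {c10, c11, c12, c13, c2, c5, c8}.
Ancestors of c4: {c12, c13, c4, c5, c8}.
Common ancestors: {c12, c13, c5, c8}.
Among these, c8 is not an ancestor of any other common ancestor — it is the merge base.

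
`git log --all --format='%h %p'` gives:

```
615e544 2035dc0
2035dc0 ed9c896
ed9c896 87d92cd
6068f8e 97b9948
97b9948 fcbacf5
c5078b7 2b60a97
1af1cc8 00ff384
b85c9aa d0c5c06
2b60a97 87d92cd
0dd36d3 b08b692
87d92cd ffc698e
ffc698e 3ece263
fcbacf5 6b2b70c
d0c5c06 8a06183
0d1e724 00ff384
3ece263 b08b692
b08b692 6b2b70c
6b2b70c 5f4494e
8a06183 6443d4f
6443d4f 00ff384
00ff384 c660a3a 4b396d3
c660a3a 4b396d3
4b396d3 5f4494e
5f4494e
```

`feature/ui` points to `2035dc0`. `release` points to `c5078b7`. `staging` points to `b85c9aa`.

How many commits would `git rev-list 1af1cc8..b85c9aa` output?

4

Reachable from b85c9aa: {00ff384, 4b396d3, 5f4494e, 6443d4f, 8a06183, b85c9aa, c660a3a, d0c5c06}.
Reachable from 1af1cc8: {00ff384, 1af1cc8, 4b396d3, 5f4494e, c660a3a}.
In b85c9aa's history but not 1af1cc8's: {6443d4f, 8a06183, b85c9aa, d0c5c06} — 4 commits.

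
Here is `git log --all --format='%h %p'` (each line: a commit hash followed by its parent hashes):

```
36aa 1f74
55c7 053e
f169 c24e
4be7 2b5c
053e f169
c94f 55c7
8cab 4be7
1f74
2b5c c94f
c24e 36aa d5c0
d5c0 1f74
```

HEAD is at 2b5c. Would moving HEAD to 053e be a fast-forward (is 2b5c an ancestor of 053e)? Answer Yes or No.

No

A fast-forward from 2b5c to 053e is possible iff 2b5c is an ancestor of 053e.
Ancestors of 053e: {053e, 1f74, 36aa, c24e, d5c0, f169}.
2b5c is not among them, so fast-forward is not possible.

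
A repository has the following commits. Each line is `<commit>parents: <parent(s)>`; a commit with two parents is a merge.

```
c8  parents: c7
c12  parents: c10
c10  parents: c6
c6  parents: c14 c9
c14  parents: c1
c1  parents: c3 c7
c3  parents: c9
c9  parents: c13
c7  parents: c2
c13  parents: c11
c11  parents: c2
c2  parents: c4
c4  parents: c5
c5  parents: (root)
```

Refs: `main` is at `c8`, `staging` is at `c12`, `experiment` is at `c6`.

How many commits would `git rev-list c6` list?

Walking parent pointers from c6: reachable set = {c1, c11, c13, c14, c2, c3, c4, c5, c6, c7, c9}.
That is 11 commits.

11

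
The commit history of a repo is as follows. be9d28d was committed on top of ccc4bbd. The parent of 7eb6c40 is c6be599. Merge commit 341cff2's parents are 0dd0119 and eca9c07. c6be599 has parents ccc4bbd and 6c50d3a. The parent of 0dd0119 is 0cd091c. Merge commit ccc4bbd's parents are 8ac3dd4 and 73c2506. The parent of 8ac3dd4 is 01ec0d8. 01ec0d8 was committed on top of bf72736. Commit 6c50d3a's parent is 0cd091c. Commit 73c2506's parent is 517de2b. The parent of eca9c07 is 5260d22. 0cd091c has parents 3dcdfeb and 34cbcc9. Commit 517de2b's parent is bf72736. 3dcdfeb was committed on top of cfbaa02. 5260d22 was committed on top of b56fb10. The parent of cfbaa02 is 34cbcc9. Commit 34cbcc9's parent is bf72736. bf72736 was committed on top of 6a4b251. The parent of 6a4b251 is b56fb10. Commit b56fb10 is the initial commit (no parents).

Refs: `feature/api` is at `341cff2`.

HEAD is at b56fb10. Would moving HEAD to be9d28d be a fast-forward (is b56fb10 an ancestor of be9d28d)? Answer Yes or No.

Yes

A fast-forward from b56fb10 to be9d28d is possible iff b56fb10 is an ancestor of be9d28d.
Ancestors of be9d28d: {01ec0d8, 517de2b, 6a4b251, 73c2506, 8ac3dd4, b56fb10, be9d28d, bf72736, ccc4bbd}.
b56fb10 is among them, so fast-forward is possible.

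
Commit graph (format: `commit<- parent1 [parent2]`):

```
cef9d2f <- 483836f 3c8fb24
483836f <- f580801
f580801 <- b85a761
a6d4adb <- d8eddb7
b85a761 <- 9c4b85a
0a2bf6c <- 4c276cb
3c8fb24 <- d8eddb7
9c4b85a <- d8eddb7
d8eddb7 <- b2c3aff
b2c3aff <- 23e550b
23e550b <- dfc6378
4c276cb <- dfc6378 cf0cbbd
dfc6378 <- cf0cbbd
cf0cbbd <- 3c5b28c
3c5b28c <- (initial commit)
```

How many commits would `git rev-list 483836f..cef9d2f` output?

2

Reachable from cef9d2f: {23e550b, 3c5b28c, 3c8fb24, 483836f, 9c4b85a, b2c3aff, b85a761, cef9d2f, cf0cbbd, d8eddb7, dfc6378, f580801}.
Reachable from 483836f: {23e550b, 3c5b28c, 483836f, 9c4b85a, b2c3aff, b85a761, cf0cbbd, d8eddb7, dfc6378, f580801}.
In cef9d2f's history but not 483836f's: {3c8fb24, cef9d2f} — 2 commits.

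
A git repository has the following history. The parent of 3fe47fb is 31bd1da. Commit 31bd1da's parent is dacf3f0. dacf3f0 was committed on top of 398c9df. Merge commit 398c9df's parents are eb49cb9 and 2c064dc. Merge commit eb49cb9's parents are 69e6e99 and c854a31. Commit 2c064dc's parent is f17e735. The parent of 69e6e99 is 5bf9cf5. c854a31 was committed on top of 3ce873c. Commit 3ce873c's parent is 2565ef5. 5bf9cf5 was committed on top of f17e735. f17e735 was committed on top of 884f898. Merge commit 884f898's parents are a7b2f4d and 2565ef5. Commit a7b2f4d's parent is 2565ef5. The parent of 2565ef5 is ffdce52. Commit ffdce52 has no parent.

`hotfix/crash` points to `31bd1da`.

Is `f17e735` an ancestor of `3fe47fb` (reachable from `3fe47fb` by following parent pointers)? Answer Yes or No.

Yes

Ancestors of 3fe47fb (commits reachable by following parents): {2565ef5, 2c064dc, 31bd1da, 398c9df, 3ce873c, 3fe47fb, 5bf9cf5, 69e6e99, 884f898, a7b2f4d, c854a31, dacf3f0, eb49cb9, f17e735, ffdce52}.
f17e735 is in that set, so it is an ancestor of 3fe47fb.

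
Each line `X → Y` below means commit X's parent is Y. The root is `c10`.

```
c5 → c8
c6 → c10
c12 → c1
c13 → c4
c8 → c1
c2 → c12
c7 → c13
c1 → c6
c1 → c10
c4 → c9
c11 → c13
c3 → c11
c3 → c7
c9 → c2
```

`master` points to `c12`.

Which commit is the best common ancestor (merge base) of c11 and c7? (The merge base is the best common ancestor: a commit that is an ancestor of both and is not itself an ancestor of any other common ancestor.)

Ancestors of c11: {c1, c10, c11, c12, c13, c2, c4, c6, c9}.
Ancestors of c7: {c1, c10, c12, c13, c2, c4, c6, c7, c9}.
Common ancestors: {c1, c10, c12, c13, c2, c4, c6, c9}.
Among these, c13 is not an ancestor of any other common ancestor — it is the merge base.

c13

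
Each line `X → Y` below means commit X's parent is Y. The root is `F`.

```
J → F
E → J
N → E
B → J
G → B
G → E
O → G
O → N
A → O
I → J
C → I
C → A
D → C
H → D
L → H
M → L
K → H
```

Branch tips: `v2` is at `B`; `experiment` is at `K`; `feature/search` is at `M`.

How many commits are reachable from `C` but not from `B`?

7

Reachable from C: {A, B, C, E, F, G, I, J, N, O}.
Reachable from B: {B, F, J}.
In C's history but not B's: {A, C, E, G, I, N, O} — 7 commits.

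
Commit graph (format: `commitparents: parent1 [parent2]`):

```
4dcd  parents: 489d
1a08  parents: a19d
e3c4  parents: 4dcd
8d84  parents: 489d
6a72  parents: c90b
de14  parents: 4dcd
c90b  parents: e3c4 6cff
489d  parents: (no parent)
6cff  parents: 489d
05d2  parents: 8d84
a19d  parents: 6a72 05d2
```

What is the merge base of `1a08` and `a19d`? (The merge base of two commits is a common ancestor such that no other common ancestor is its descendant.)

a19d

Ancestors of 1a08: {05d2, 1a08, 489d, 4dcd, 6a72, 6cff, 8d84, a19d, c90b, e3c4}.
Ancestors of a19d: {05d2, 489d, 4dcd, 6a72, 6cff, 8d84, a19d, c90b, e3c4}.
Common ancestors: {05d2, 489d, 4dcd, 6a72, 6cff, 8d84, a19d, c90b, e3c4}.
Among these, a19d is not an ancestor of any other common ancestor — it is the merge base.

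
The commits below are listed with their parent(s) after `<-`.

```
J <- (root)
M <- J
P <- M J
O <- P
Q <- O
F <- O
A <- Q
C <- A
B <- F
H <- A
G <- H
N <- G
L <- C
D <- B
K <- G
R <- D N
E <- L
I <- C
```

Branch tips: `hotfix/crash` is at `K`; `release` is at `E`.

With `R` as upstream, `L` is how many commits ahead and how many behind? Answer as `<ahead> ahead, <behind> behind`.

2 ahead, 7 behind

Reachable from L: {A, C, J, L, M, O, P, Q}.
Reachable from R: {A, B, D, F, G, H, J, M, N, O, P, Q, R}.
Only in L's history (ahead): {C, L} — 2.
Only in R's history (behind): {B, D, F, G, H, N, R} — 7.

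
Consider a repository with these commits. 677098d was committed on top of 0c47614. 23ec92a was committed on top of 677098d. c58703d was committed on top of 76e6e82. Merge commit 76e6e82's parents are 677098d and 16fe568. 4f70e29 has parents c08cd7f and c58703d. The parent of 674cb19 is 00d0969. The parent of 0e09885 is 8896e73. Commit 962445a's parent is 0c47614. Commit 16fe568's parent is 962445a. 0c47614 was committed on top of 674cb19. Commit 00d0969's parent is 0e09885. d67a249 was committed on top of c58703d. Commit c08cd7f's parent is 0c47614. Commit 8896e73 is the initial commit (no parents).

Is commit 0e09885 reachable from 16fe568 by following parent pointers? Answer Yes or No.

Yes

Ancestors of 16fe568 (commits reachable by following parents): {00d0969, 0c47614, 0e09885, 16fe568, 674cb19, 8896e73, 962445a}.
0e09885 is in that set, so it is an ancestor of 16fe568.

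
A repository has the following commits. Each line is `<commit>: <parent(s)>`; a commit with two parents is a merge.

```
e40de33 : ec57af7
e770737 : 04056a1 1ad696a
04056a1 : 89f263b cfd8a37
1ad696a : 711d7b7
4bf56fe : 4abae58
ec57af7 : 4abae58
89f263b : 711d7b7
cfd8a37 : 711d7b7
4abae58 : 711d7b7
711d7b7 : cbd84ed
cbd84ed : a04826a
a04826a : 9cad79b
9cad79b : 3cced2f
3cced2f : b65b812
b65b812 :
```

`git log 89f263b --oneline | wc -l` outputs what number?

Walking parent pointers from 89f263b: reachable set = {3cced2f, 711d7b7, 89f263b, 9cad79b, a04826a, b65b812, cbd84ed}.
That is 7 commits.

7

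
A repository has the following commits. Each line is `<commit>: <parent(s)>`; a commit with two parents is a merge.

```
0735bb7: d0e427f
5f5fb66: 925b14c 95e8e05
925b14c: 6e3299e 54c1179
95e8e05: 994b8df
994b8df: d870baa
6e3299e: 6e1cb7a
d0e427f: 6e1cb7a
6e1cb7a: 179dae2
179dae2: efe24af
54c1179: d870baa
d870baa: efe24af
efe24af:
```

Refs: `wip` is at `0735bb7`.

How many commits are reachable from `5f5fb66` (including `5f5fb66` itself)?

10

Walking parent pointers from 5f5fb66: reachable set = {179dae2, 54c1179, 5f5fb66, 6e1cb7a, 6e3299e, 925b14c, 95e8e05, 994b8df, d870baa, efe24af}.
That is 10 commits.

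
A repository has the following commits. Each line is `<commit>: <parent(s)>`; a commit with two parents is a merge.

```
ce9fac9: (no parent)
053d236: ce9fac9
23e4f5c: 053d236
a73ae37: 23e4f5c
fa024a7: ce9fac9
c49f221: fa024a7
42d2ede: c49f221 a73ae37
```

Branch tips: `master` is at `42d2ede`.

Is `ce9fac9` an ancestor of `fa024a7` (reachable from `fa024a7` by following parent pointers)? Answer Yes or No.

Yes

Ancestors of fa024a7 (commits reachable by following parents): {ce9fac9, fa024a7}.
ce9fac9 is in that set, so it is an ancestor of fa024a7.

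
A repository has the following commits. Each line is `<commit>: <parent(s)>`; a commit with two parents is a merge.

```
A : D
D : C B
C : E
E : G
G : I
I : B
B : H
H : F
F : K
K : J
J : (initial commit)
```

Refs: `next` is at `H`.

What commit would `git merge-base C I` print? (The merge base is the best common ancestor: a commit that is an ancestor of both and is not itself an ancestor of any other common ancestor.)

I

Ancestors of C: {B, C, E, F, G, H, I, J, K}.
Ancestors of I: {B, F, H, I, J, K}.
Common ancestors: {B, F, H, I, J, K}.
Among these, I is not an ancestor of any other common ancestor — it is the merge base.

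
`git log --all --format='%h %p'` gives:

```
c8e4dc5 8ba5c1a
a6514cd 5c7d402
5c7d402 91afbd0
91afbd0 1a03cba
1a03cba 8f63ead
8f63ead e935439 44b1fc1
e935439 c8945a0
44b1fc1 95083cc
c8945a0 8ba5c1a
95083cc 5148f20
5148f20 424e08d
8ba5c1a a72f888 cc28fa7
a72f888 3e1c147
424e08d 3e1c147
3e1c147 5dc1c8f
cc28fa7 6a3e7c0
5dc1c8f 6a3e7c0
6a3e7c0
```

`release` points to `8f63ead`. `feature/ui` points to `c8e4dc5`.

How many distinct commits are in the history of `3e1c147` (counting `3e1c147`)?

Walking parent pointers from 3e1c147: reachable set = {3e1c147, 5dc1c8f, 6a3e7c0}.
That is 3 commits.

3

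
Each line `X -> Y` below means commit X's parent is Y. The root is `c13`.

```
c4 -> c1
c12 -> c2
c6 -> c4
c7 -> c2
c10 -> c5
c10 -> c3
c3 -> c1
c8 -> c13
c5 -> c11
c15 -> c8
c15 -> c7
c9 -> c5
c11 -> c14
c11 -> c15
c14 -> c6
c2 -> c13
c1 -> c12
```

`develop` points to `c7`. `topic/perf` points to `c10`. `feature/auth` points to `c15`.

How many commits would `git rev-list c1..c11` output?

7

Reachable from c11: {c1, c11, c12, c13, c14, c15, c2, c4, c6, c7, c8}.
Reachable from c1: {c1, c12, c13, c2}.
In c11's history but not c1's: {c11, c14, c15, c4, c6, c7, c8} — 7 commits.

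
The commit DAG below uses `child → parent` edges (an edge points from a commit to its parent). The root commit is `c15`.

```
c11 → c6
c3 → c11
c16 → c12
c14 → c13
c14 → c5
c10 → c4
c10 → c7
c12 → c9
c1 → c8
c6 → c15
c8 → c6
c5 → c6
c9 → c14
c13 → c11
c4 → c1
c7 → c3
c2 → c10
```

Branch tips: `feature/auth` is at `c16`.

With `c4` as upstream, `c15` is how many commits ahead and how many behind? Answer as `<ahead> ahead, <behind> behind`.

0 ahead, 4 behind

Reachable from c15: {c15}.
Reachable from c4: {c1, c15, c4, c6, c8}.
Only in c15's history (ahead): {} — 0.
Only in c4's history (behind): {c1, c4, c6, c8} — 4.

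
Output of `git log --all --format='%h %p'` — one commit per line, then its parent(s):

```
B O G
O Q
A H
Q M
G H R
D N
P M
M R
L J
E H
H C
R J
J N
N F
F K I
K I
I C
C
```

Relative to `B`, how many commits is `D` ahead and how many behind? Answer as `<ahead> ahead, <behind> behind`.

1 ahead, 8 behind

Reachable from D: {C, D, F, I, K, N}.
Reachable from B: {B, C, F, G, H, I, J, K, M, N, O, Q, R}.
Only in D's history (ahead): {D} — 1.
Only in B's history (behind): {B, G, H, J, M, O, Q, R} — 8.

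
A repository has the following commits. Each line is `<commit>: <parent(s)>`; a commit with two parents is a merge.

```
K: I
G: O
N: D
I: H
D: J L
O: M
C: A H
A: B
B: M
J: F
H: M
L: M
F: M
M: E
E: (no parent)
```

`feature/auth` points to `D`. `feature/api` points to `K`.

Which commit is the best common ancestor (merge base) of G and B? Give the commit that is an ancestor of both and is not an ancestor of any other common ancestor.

M

Ancestors of G: {E, G, M, O}.
Ancestors of B: {B, E, M}.
Common ancestors: {E, M}.
Among these, M is not an ancestor of any other common ancestor — it is the merge base.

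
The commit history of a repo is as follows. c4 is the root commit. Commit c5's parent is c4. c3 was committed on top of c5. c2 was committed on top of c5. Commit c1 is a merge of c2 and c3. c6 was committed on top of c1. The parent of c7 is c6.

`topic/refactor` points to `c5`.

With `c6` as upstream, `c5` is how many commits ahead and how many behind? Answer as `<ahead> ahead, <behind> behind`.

Reachable from c5: {c4, c5}.
Reachable from c6: {c1, c2, c3, c4, c5, c6}.
Only in c5's history (ahead): {} — 0.
Only in c6's history (behind): {c1, c2, c3, c6} — 4.

0 ahead, 4 behind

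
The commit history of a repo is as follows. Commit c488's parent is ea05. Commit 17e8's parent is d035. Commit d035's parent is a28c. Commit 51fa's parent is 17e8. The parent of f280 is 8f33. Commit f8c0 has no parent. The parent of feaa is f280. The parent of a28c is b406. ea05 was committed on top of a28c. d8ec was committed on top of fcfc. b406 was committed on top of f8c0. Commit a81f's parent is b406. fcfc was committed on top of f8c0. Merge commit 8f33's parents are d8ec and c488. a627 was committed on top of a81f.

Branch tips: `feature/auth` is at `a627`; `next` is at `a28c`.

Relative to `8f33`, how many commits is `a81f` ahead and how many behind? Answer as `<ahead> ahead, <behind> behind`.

1 ahead, 6 behind

Reachable from a81f: {a81f, b406, f8c0}.
Reachable from 8f33: {8f33, a28c, b406, c488, d8ec, ea05, f8c0, fcfc}.
Only in a81f's history (ahead): {a81f} — 1.
Only in 8f33's history (behind): {8f33, a28c, c488, d8ec, ea05, fcfc} — 6.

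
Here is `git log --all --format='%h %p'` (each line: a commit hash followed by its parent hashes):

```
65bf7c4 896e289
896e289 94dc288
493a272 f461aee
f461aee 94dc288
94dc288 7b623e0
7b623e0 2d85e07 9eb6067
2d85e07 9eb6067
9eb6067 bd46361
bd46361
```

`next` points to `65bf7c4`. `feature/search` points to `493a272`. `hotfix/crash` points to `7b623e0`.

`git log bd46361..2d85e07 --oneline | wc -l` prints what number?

Reachable from 2d85e07: {2d85e07, 9eb6067, bd46361}.
Reachable from bd46361: {bd46361}.
In 2d85e07's history but not bd46361's: {2d85e07, 9eb6067} — 2 commits.

2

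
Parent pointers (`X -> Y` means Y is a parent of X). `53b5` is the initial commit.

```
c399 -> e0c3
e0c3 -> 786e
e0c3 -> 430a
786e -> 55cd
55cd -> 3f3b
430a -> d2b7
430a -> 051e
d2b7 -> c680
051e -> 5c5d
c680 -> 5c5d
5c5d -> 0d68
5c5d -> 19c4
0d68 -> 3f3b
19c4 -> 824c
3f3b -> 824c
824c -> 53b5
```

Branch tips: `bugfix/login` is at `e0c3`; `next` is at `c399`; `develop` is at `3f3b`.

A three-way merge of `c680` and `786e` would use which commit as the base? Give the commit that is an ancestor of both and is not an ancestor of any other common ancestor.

3f3b

Ancestors of c680: {0d68, 19c4, 3f3b, 53b5, 5c5d, 824c, c680}.
Ancestors of 786e: {3f3b, 53b5, 55cd, 786e, 824c}.
Common ancestors: {3f3b, 53b5, 824c}.
Among these, 3f3b is not an ancestor of any other common ancestor — it is the merge base.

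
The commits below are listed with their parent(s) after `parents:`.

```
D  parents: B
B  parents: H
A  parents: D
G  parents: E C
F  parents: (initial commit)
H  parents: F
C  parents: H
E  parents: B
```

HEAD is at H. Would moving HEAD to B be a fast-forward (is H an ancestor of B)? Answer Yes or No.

Yes

A fast-forward from H to B is possible iff H is an ancestor of B.
Ancestors of B: {B, F, H}.
H is among them, so fast-forward is possible.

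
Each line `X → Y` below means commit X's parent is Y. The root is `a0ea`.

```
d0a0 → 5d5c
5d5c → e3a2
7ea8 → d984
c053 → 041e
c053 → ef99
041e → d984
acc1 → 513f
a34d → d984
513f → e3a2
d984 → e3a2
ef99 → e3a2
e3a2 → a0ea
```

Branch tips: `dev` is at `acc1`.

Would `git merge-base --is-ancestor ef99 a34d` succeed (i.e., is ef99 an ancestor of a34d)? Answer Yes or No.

No

Ancestors of a34d: {a0ea, a34d, d984, e3a2}.
ef99 is not in that set, so it is not an ancestor of a34d.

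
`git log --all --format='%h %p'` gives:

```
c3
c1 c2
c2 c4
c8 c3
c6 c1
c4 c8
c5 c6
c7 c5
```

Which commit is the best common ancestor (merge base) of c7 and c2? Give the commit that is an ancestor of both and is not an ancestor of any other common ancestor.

c2

Ancestors of c7: {c1, c2, c3, c4, c5, c6, c7, c8}.
Ancestors of c2: {c2, c3, c4, c8}.
Common ancestors: {c2, c3, c4, c8}.
Among these, c2 is not an ancestor of any other common ancestor — it is the merge base.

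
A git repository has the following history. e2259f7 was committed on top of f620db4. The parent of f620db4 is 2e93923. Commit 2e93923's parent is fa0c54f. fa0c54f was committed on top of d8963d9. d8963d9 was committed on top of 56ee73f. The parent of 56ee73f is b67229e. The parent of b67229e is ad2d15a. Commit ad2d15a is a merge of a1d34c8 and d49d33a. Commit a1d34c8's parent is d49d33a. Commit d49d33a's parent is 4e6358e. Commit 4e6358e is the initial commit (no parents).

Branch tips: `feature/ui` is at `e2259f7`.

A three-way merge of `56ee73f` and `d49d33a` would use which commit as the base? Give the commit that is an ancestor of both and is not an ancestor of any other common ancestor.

d49d33a

Ancestors of 56ee73f: {4e6358e, 56ee73f, a1d34c8, ad2d15a, b67229e, d49d33a}.
Ancestors of d49d33a: {4e6358e, d49d33a}.
Common ancestors: {4e6358e, d49d33a}.
Among these, d49d33a is not an ancestor of any other common ancestor — it is the merge base.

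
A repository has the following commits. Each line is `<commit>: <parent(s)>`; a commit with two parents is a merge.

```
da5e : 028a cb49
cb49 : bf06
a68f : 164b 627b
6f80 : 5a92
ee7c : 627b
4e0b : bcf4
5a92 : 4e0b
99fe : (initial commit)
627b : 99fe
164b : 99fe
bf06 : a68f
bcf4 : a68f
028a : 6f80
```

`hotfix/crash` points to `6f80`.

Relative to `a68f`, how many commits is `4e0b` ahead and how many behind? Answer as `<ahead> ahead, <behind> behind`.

Reachable from 4e0b: {164b, 4e0b, 627b, 99fe, a68f, bcf4}.
Reachable from a68f: {164b, 627b, 99fe, a68f}.
Only in 4e0b's history (ahead): {4e0b, bcf4} — 2.
Only in a68f's history (behind): {} — 0.

2 ahead, 0 behind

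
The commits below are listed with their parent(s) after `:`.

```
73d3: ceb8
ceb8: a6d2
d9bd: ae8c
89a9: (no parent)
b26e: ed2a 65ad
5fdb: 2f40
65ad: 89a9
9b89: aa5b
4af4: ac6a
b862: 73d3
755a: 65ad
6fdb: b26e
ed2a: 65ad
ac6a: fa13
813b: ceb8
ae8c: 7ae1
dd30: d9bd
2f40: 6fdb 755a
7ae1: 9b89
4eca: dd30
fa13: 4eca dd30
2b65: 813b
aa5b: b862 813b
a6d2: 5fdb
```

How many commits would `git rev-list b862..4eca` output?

8

Reachable from 4eca: {2f40, 4eca, 5fdb, 65ad, 6fdb, 73d3, 755a, 7ae1, 813b, 89a9, 9b89, a6d2, aa5b, ae8c, b26e, b862, ceb8, d9bd, dd30, ed2a}.
Reachable from b862: {2f40, 5fdb, 65ad, 6fdb, 73d3, 755a, 89a9, a6d2, b26e, b862, ceb8, ed2a}.
In 4eca's history but not b862's: {4eca, 7ae1, 813b, 9b89, aa5b, ae8c, d9bd, dd30} — 8 commits.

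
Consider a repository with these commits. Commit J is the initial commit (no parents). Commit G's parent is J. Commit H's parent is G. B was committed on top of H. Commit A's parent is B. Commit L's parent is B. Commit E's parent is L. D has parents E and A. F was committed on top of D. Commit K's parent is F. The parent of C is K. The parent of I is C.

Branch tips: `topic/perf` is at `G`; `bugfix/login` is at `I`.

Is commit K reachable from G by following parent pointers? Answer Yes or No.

No

Ancestors of G: {G, J}.
K is not in that set, so it is not an ancestor of G.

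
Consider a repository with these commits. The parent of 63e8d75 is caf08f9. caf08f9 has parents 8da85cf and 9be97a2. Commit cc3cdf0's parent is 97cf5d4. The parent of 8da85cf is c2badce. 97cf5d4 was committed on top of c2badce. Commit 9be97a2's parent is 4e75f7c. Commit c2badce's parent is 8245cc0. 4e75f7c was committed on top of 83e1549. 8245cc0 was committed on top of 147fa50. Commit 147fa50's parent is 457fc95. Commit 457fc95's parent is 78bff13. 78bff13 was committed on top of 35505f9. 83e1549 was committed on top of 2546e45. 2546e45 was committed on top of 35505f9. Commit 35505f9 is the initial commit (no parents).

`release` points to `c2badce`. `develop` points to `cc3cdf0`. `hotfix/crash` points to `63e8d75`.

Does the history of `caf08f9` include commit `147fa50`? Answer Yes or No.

Ancestors of caf08f9 (commits reachable by following parents): {147fa50, 2546e45, 35505f9, 457fc95, 4e75f7c, 78bff13, 8245cc0, 83e1549, 8da85cf, 9be97a2, c2badce, caf08f9}.
147fa50 is in that set, so it is an ancestor of caf08f9.

Yes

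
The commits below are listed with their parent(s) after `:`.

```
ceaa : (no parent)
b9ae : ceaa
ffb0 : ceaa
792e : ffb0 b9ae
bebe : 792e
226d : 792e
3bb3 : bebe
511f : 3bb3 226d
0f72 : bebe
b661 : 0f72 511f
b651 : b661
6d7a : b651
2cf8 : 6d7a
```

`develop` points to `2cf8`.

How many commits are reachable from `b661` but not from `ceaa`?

Reachable from b661: {0f72, 226d, 3bb3, 511f, 792e, b661, b9ae, bebe, ceaa, ffb0}.
Reachable from ceaa: {ceaa}.
In b661's history but not ceaa's: {0f72, 226d, 3bb3, 511f, 792e, b661, b9ae, bebe, ffb0} — 9 commits.

9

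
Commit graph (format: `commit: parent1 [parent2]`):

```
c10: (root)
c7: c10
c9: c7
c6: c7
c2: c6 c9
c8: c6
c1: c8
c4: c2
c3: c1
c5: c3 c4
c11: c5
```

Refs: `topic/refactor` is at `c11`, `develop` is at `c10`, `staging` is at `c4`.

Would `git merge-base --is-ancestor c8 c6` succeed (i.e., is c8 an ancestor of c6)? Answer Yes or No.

No

Ancestors of c6: {c10, c6, c7}.
c8 is not in that set, so it is not an ancestor of c6.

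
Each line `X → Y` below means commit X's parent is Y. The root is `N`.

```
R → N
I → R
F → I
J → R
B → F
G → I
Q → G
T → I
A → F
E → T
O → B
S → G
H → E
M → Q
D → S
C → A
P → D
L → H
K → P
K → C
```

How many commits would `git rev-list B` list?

5

Walking parent pointers from B: reachable set = {B, F, I, N, R}.
That is 5 commits.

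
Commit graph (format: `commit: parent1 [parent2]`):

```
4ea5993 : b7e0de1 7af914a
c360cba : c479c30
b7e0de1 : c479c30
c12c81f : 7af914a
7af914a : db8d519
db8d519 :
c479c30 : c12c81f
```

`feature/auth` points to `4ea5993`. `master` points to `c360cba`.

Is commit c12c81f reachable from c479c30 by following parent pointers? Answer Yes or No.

Yes

Ancestors of c479c30 (commits reachable by following parents): {7af914a, c12c81f, c479c30, db8d519}.
c12c81f is in that set, so it is an ancestor of c479c30.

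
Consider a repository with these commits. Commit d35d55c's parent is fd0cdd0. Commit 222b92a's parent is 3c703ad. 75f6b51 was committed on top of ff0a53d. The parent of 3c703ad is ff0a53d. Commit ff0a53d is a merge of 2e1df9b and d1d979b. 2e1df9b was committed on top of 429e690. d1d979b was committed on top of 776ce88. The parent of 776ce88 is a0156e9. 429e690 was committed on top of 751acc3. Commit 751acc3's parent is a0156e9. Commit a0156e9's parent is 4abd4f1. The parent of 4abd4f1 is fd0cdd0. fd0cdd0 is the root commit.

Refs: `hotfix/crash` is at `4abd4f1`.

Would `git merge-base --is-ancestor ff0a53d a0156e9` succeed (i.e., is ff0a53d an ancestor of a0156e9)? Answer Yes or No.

Ancestors of a0156e9: {4abd4f1, a0156e9, fd0cdd0}.
ff0a53d is not in that set, so it is not an ancestor of a0156e9.

No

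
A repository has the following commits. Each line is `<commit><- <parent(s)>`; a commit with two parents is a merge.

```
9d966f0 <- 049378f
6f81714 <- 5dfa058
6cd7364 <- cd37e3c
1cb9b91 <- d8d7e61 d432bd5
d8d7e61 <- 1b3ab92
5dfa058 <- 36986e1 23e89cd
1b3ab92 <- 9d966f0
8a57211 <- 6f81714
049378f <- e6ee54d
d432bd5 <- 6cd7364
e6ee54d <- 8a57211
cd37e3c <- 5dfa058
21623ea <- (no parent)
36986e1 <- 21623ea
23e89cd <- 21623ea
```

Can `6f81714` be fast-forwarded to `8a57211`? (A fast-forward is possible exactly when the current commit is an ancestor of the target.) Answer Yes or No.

A fast-forward from 6f81714 to 8a57211 is possible iff 6f81714 is an ancestor of 8a57211.
Ancestors of 8a57211: {21623ea, 23e89cd, 36986e1, 5dfa058, 6f81714, 8a57211}.
6f81714 is among them, so fast-forward is possible.

Yes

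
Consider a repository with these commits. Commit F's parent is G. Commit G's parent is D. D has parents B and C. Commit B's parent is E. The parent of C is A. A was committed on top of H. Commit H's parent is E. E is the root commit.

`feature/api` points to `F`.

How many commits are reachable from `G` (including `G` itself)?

Walking parent pointers from G: reachable set = {A, B, C, D, E, G, H}.
That is 7 commits.

7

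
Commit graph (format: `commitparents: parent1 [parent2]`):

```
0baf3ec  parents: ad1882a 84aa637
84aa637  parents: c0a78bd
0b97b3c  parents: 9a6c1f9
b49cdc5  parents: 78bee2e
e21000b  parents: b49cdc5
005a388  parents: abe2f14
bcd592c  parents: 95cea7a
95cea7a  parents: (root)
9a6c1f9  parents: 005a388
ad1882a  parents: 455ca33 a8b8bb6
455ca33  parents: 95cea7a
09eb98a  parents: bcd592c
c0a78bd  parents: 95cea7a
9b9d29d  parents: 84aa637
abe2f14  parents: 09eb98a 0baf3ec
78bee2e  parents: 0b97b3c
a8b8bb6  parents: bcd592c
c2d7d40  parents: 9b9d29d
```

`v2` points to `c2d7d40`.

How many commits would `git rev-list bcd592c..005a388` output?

Reachable from 005a388: {005a388, 09eb98a, 0baf3ec, 455ca33, 84aa637, 95cea7a, a8b8bb6, abe2f14, ad1882a, bcd592c, c0a78bd}.
Reachable from bcd592c: {95cea7a, bcd592c}.
In 005a388's history but not bcd592c's: {005a388, 09eb98a, 0baf3ec, 455ca33, 84aa637, a8b8bb6, abe2f14, ad1882a, c0a78bd} — 9 commits.

9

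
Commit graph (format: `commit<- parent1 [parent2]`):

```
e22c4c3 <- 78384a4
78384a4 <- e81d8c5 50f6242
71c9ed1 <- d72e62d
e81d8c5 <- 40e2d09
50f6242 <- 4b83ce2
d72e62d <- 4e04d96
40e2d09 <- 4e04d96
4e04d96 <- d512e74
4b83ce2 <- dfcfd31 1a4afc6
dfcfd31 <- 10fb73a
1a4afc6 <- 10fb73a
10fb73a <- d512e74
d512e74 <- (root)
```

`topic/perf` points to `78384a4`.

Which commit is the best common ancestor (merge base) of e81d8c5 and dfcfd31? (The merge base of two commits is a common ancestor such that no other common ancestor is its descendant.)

d512e74

Ancestors of e81d8c5: {40e2d09, 4e04d96, d512e74, e81d8c5}.
Ancestors of dfcfd31: {10fb73a, d512e74, dfcfd31}.
Common ancestors: {d512e74}.
The only common ancestor is d512e74, so it is the merge base.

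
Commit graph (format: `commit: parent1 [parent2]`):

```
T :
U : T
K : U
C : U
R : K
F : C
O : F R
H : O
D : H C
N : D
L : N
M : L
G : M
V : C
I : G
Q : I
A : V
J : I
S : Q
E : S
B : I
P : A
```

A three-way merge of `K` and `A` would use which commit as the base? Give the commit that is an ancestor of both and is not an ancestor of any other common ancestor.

U

Ancestors of K: {K, T, U}.
Ancestors of A: {A, C, T, U, V}.
Common ancestors: {T, U}.
Among these, U is not an ancestor of any other common ancestor — it is the merge base.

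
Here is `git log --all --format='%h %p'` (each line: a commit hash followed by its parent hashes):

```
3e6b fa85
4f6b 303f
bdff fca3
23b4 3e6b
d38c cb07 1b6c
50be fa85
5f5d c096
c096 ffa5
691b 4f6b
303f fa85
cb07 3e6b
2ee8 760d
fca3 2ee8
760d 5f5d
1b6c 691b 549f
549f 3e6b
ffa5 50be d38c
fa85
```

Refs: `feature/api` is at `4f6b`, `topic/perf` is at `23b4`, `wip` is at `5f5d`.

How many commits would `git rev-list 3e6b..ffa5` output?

Reachable from ffa5: {1b6c, 303f, 3e6b, 4f6b, 50be, 549f, 691b, cb07, d38c, fa85, ffa5}.
Reachable from 3e6b: {3e6b, fa85}.
In ffa5's history but not 3e6b's: {1b6c, 303f, 4f6b, 50be, 549f, 691b, cb07, d38c, ffa5} — 9 commits.

9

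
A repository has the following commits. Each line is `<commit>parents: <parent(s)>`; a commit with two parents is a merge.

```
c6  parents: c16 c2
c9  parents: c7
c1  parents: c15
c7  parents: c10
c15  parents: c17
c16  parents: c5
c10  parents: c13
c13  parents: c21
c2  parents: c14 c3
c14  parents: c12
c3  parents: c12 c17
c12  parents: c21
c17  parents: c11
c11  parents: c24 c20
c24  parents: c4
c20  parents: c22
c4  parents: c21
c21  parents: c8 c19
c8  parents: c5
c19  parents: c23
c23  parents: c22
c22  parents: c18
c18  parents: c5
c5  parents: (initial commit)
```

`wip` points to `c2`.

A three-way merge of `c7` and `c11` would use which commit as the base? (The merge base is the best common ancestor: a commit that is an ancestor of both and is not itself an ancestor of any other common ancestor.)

c21

Ancestors of c7: {c10, c13, c18, c19, c21, c22, c23, c5, c7, c8}.
Ancestors of c11: {c11, c18, c19, c20, c21, c22, c23, c24, c4, c5, c8}.
Common ancestors: {c18, c19, c21, c22, c23, c5, c8}.
Among these, c21 is not an ancestor of any other common ancestor — it is the merge base.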